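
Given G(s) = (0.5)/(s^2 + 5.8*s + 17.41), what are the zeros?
Numerator is a nonzero constant (0.5) → Zeros: none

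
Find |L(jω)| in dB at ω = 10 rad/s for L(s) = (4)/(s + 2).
Substitute s = j*10: L(j10) = 0.0769231 - 0.384615j.
|L(j10)| = sqrt(Re² + Im²) = 0.3922.
20*log₁₀(0.3922) = -8.13 dB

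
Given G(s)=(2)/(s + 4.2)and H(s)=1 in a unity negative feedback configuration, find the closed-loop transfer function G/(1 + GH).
Closed-loop T = G/(1+GH).
Numerator: G_num * H_den = 2.
Denominator: G_den * H_den + G_num * H_num = (s + 4.2) + (2) = s + 6.2.
T(s) = (2)/(s + 6.2)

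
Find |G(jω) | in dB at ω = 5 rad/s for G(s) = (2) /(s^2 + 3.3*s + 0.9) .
Substitute s = j*5: G(j5) = -0.0565025 - 0.0386843j.
|G(j5)| = sqrt(Re² + Im²) = 0.06848.
20*log₁₀(0.06848) = -23.29 dB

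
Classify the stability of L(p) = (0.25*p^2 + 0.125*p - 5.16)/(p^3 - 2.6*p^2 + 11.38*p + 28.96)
Denominator: p^3 - 2.6*p^2 + 11.38*p + 28.96 = (p + 1.6)(p^2 - 4.2*p + 18.1). Poles: -1.6, 2.1 + 3.7j, 2.1 - 3.7j. Unstable (2 pole(s) in RHP)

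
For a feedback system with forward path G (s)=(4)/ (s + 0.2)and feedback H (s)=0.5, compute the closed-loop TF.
Closed-loop T = G/(1+GH).
Numerator: G_num * H_den = 4.
Denominator: G_den * H_den + G_num * H_num = (s + 0.2) + (2) = s + 2.2.
T(s) = (4)/(s + 2.2)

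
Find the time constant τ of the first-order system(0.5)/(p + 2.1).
First-order system: τ = -1/pole. Pole = -2.1. τ = -1/(-2.1) = 0.4762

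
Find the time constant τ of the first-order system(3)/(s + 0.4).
First-order system: τ = -1/pole. Pole = -0.4. τ = -1/(-0.4) = 2.5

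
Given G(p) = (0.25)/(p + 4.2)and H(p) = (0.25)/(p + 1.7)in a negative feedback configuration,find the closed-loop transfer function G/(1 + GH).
Closed-loop T = G/(1+GH).
Numerator: G_num * H_den = 0.25*p + 0.425.
Denominator: G_den * H_den + G_num * H_num = (p^2 + 5.9*p + 7.14) + (0.0625) = p^2 + 5.9*p + 7.2025.
T(p) = (0.25*p + 0.425)/(p^2 + 5.9*p + 7.2025)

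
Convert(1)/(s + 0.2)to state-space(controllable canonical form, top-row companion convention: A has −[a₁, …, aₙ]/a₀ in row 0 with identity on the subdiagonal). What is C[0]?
Reachable canonical form: C = numerator coefficients (right-aligned, zero-padded to length n).
num = 1, C = [[1]].
C[0] = 1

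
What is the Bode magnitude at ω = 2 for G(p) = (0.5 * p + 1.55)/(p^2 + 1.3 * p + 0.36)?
Substitute p = j*2: G(j2) = -0.152027 - 0.383316j.
|G(j2)| = sqrt(Re² + Im²) = 0.4124.
20*log₁₀(0.4124) = -7.69 dB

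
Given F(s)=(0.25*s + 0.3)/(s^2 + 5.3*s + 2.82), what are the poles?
Set denominator = 0: s^2 + 5.3*s + 2.82 = (s + 0.6)(s + 4.7) = 0 → Poles: -0.6, -4.7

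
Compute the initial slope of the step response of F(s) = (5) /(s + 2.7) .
IVT: y'(0⁺) = lim_{s→∞} s²·Y(s) = lim_{s→∞} s·F(s).
deg(num) = 0, deg(den) = 1, relative degree = 1, so s·F(s) → (leading num)/(leading den) = 5/1 = 5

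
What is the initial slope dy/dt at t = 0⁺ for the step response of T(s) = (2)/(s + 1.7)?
IVT: y'(0⁺) = lim_{s→∞} s²·Y(s) = lim_{s→∞} s·T(s).
deg(num) = 0, deg(den) = 1, relative degree = 1, so s·T(s) → (leading num)/(leading den) = 2/1 = 2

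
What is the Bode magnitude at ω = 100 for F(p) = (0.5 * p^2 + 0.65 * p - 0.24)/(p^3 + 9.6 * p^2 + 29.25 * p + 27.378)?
Substitute p = j*100: F(j100) = 0.000413682 - 0.00497509j.
|F(j100)| = sqrt(Re² + Im²) = 0.004992.
20*log₁₀(0.004992) = -46.03 dB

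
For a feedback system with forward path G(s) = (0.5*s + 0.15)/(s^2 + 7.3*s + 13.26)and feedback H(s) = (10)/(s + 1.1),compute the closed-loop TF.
Closed-loop T = G/(1+GH).
Numerator: G_num * H_den = 0.5*s^2 + 0.7*s + 0.165.
Denominator: G_den * H_den + G_num * H_num = (s^3 + 8.4*s^2 + 21.29*s + 14.586) + (5*s + 1.5) = s^3 + 8.4*s^2 + 26.29*s + 16.086.
T(s) = (0.5*s^2 + 0.7*s + 0.165)/(s^3 + 8.4*s^2 + 26.29*s + 16.086)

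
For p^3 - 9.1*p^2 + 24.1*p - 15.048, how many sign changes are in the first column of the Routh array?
Routh array:
p^3: [1, 24.1]; p^2: [-9.1, -15.048]; p^1: [22.4464]; p^0: [-15.048]
First column: [1, -9.1, 22.4464, -15.048]. Sign changes = 3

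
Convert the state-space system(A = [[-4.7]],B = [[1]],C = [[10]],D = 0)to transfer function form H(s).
H(s) = C(sI - A)⁻¹B + D.
Characteristic polynomial det(sI - A) = s + 4.7.
Numerator from C·adj(sI-A)·B + D·det(sI-A) = 10.
H(s) = (10)/(s + 4.7)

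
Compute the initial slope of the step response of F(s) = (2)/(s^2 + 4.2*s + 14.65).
IVT: y'(0⁺) = lim_{s→∞} s²·Y(s) = lim_{s→∞} s·F(s).
deg(num) = 0, deg(den) = 2, relative degree = 2 ≥ 2, so s·F(s) → 0. Initial slope = 0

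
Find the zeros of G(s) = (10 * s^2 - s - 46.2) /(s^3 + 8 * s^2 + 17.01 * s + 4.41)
Set numerator = 0: 10*s^2 - s - 46.2 = 10*(s + 2.1)(s - 2.2) = 0 → Zeros: -2.1, 2.2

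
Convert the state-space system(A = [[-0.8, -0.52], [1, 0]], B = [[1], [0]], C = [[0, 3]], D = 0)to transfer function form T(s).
T(s) = C(sI - A)⁻¹B + D.
Characteristic polynomial det(sI - A) = s^2 + 0.8*s + 0.52.
Numerator from C·adj(sI-A)·B + D·det(sI-A) = 3.
T(s) = (3)/(s^2 + 0.8*s + 0.52)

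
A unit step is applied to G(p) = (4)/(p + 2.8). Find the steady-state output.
FVT: lim_{t→∞} y(t) = lim_{p→0} p*Y(p) where Y(p) = G(p)/p.
= lim_{p→0} G(p) = G(0) = num(0)/den(0) = 4/2.8 = 1.429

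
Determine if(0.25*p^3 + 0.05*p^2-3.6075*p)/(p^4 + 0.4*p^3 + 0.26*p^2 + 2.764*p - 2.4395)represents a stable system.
Denominator: p^4 + 0.4*p^3 + 0.26*p^2 + 2.764*p - 2.4395 = (p - 0.7)(p + 1.7)(p^2 - 0.6*p + 2.05). Poles: -1.7, 0.3 + 1.4j, 0.3 - 1.4j, 0.7. All Re(p)<0: No (unstable)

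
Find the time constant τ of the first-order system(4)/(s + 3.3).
First-order system: τ = -1/pole. Pole = -3.3. τ = -1/(-3.3) = 0.303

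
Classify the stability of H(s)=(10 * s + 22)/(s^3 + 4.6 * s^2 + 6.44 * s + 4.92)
Denominator: s^3 + 4.6*s^2 + 6.44*s + 4.92 = (s + 3)(s^2 + 1.6*s + 1.64). Poles: -0.8 + 1j, -0.8 - 1j, -3. Stable (all poles in LHP)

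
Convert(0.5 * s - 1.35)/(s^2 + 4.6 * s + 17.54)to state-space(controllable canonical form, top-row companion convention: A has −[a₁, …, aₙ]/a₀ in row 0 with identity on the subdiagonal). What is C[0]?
Reachable canonical form: C = numerator coefficients (right-aligned, zero-padded to length n).
num = 0.5*s - 1.35, C = [[0.5, -1.35]].
C[0] = 0.5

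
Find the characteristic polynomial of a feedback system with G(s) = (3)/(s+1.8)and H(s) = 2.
Characteristic poly = G_den * H_den + G_num * H_num = (s + 1.8) + (6) = s + 7.8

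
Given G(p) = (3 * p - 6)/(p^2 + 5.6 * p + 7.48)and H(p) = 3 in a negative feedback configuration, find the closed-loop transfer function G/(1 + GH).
Closed-loop T = G/(1+GH).
Numerator: G_num * H_den = 3*p - 6.
Denominator: G_den * H_den + G_num * H_num = (p^2 + 5.6*p + 7.48) + (9*p - 18) = p^2 + 14.6*p - 10.52.
T(p) = (3*p - 6)/(p^2 + 14.6*p - 10.52)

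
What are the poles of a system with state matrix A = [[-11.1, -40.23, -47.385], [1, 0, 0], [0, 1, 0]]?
Eigenvalues solve det(λI - A) = 0.
Characteristic polynomial: λ^3 + 11.1*λ^2 + 40.23*λ + 47.385 = 0.
Factor: (λ + 4.5)(λ + 2.7)(λ + 3.9) = 0.
Roots: -2.7, -3.9, -4.5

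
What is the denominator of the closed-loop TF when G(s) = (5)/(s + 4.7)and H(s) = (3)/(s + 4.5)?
Characteristic poly = G_den * H_den + G_num * H_num = (s^2 + 9.2*s + 21.15) + (15) = s^2 + 9.2*s + 36.15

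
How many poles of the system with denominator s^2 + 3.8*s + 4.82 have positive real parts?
Poles: -1.9 + 1.1j, -1.9 - 1.1j. RHP poles (Re>0): 0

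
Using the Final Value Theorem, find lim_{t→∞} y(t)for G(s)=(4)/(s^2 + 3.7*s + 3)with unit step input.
FVT: lim_{t→∞} y(t) = lim_{s→0} s*Y(s) where Y(s) = G(s)/s.
= lim_{s→0} G(s) = G(0) = num(0)/den(0) = 4/3 = 1.333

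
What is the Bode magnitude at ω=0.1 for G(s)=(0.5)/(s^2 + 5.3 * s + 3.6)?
Substitute s = j*0.1: G(j0.1) = 0.136305 - 0.020123j.
|G(j0.1)| = sqrt(Re² + Im²) = 0.1378.
20*log₁₀(0.1378) = -17.22 dB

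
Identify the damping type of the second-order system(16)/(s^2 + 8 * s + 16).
Standard form: ωn²/(s²+2ζωn·s+ωn²) gives ωn=4, ζ=1.
Critically damped (ζ = 1)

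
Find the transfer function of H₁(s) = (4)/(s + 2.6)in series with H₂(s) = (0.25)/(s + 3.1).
Series: H = H₁ · H₂ = (n₁·n₂)/(d₁·d₂).
Num: n₁·n₂ = 1. Den: d₁·d₂ = s^2 + 5.7*s + 8.06.
H(s) = (1)/(s^2 + 5.7*s + 8.06)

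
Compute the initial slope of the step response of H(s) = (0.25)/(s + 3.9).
IVT: y'(0⁺) = lim_{s→∞} s²·Y(s) = lim_{s→∞} s·H(s).
deg(num) = 0, deg(den) = 1, relative degree = 1, so s·H(s) → (leading num)/(leading den) = 0.25/1 = 0.25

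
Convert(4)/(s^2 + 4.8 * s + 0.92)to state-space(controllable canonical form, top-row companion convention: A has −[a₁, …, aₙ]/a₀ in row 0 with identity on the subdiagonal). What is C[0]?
Reachable canonical form: C = numerator coefficients (right-aligned, zero-padded to length n).
num = 4, C = [[0, 4]].
C[0] = 0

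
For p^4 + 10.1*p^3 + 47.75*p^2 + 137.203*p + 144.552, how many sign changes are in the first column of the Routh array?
Routh array:
p^4: [1, 47.75, 144.552]; p^3: [10.1, 137.203]; p^2: [34.1655, 144.552]; p^1: [94.4706]; p^0: [144.552]
First column: [1, 10.1, 34.1655, 94.4706, 144.552]. Sign changes = 0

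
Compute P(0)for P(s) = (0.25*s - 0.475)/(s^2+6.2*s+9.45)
DC gain = P(0) = num(0)/den(0) = -0.475/9.45 = -0.05026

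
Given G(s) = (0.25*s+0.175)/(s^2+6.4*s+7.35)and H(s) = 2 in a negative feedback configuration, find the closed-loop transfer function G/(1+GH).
Closed-loop T = G/(1+GH).
Numerator: G_num * H_den = 0.25*s + 0.175.
Denominator: G_den * H_den + G_num * H_num = (s^2 + 6.4*s + 7.35) + (0.5*s + 0.35) = s^2 + 6.9*s + 7.7.
T(s) = (0.25*s + 0.175)/(s^2 + 6.9*s + 7.7)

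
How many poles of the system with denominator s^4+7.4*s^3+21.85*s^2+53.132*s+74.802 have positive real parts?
s^4 + 7.4*s^3 + 21.85*s^2 + 53.132*s + 74.802 = (s + 4.2)(s + 2.6)(s^2 + 0.6*s + 6.85). Poles: -0.3 + 2.6j, -0.3 - 2.6j, -2.6, -4.2. RHP poles (Re>0): 0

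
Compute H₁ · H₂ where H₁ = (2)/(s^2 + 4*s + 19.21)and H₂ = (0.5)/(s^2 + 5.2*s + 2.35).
Series: H = H₁ · H₂ = (n₁·n₂)/(d₁·d₂).
Num: n₁·n₂ = 1. Den: d₁·d₂ = s^4 + 9.2*s^3 + 42.36*s^2 + 109.292*s + 45.1435.
H(s) = (1)/(s^4 + 9.2*s^3 + 42.36*s^2 + 109.292*s + 45.1435)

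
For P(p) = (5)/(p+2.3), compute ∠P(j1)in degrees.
Substitute p = j*1: P(j1) = 1.8283 - 0.794913j.
∠P(j1) = atan2(Im, Re) = atan2(-0.794913, 1.8283) = -23.50°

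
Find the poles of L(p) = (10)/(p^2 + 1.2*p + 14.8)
Set denominator = 0: p^2 + 1.2*p + 14.8 = 0 → Poles: -0.6 + 3.8j, -0.6 - 3.8j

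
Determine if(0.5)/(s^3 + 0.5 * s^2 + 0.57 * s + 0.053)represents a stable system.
Denominator: s^3 + 0.5*s^2 + 0.57*s + 0.053 = (s + 0.1)(s^2 + 0.4*s + 0.53). Poles: -0.1, -0.2 + 0.7j, -0.2 - 0.7j. All Re(p)<0: Yes (stable)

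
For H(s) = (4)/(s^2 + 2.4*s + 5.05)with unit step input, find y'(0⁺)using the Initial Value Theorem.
IVT: y'(0⁺) = lim_{s→∞} s²·Y(s) = lim_{s→∞} s·H(s).
deg(num) = 0, deg(den) = 2, relative degree = 2 ≥ 2, so s·H(s) → 0. Initial slope = 0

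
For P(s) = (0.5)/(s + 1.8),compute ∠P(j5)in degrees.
Substitute s = j*5: P(j5) = 0.0318697 - 0.0885269j.
∠P(j5) = atan2(Im, Re) = atan2(-0.0885269, 0.0318697) = -70.20°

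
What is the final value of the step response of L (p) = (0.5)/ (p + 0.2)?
FVT: lim_{t→∞} y(t) = lim_{p→0} p*Y(p) where Y(p) = L(p)/p.
= lim_{p→0} L(p) = L(0) = num(0)/den(0) = 0.5/0.2 = 2.5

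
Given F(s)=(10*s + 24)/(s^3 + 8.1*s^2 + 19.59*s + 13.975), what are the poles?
Set denominator = 0: s^3 + 8.1*s^2 + 19.59*s + 13.975 = (s + 1.3)(s + 4.3)(s + 2.5) = 0 → Poles: -1.3, -2.5, -4.3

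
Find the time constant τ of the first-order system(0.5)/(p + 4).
First-order system: τ = -1/pole. Pole = -4. τ = -1/(-4) = 0.25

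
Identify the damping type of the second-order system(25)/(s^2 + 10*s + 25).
Standard form: ωn²/(s²+2ζωn·s+ωn²) gives ωn=5, ζ=1.
Critically damped (ζ = 1)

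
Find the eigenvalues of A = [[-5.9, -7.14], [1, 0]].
Eigenvalues solve det(λI - A) = 0.
Characteristic polynomial: λ^2 + 5.9*λ + 7.14 = 0.
Factor: (λ + 4.2)(λ + 1.7) = 0.
Roots: -1.7, -4.2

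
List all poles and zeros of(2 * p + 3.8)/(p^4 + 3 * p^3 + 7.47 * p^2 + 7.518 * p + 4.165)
Set denominator = 0: p^4 + 3*p^3 + 7.47*p^2 + 7.518*p + 4.165 = (p^2 + 1.6*p + 4.25)(p^2 + 1.4*p + 0.98) = 0 → Poles: -0.7 + 0.7j, -0.7 - 0.7j, -0.8 + 1.9j, -0.8 - 1.9j
Set numerator = 0: 2*p + 3.8 = 0 → Zeros: -1.9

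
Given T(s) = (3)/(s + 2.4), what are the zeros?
Numerator is a nonzero constant (3) → Zeros: none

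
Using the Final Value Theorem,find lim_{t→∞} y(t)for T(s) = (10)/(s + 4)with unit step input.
FVT: lim_{t→∞} y(t) = lim_{s→0} s*Y(s) where Y(s) = T(s)/s.
= lim_{s→0} T(s) = T(0) = num(0)/den(0) = 10/4 = 2.5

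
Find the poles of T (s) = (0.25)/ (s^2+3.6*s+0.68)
Set denominator = 0: s^2 + 3.6*s + 0.68 = (s + 0.2)(s + 3.4) = 0 → Poles: -0.2, -3.4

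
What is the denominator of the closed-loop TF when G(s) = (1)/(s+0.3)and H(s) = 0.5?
Characteristic poly = G_den * H_den + G_num * H_num = (s + 0.3) + (0.5) = s + 0.8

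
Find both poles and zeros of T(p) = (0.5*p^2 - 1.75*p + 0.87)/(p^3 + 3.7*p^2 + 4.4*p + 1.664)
Set denominator = 0: p^3 + 3.7*p^2 + 4.4*p + 1.664 = (p + 1.6)(p + 0.8)(p + 1.3) = 0 → Poles: -0.8, -1.3, -1.6
Set numerator = 0: 0.5*p^2 - 1.75*p + 0.87 = 0.5*(p - 0.6)(p - 2.9) = 0 → Zeros: 0.6, 2.9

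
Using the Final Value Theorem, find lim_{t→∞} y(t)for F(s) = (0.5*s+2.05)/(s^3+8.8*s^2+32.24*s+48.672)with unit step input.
FVT: lim_{t→∞} y(t) = lim_{s→0} s*Y(s) where Y(s) = F(s)/s.
= lim_{s→0} F(s) = F(0) = num(0)/den(0) = 2.05/48.672 = 0.04212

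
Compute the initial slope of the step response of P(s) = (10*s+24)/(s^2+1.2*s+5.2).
IVT: y'(0⁺) = lim_{s→∞} s²·Y(s) = lim_{s→∞} s·P(s).
deg(num) = 1, deg(den) = 2, relative degree = 1, so s·P(s) → (leading num)/(leading den) = 10/1 = 10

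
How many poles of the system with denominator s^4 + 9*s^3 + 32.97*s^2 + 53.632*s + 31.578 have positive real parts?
s^4 + 9*s^3 + 32.97*s^2 + 53.632*s + 31.578 = (s + 1.9)(s + 1.5)(s^2 + 5.6*s + 11.08). Poles: -1.5, -1.9, -2.8 + 1.8j, -2.8 - 1.8j. RHP poles (Re>0): 0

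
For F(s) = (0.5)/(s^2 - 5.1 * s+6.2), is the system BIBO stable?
Denominator: s^2 - 5.1*s + 6.2 = (s - 3.1)(s - 2). Poles: 2, 3.1. All Re(p)<0: No (unstable)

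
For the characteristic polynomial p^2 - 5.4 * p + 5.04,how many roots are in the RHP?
p^2 - 5.4*p + 5.04 = (p - 4.2)(p - 1.2). Poles: 1.2, 4.2. RHP poles (Re>0): 2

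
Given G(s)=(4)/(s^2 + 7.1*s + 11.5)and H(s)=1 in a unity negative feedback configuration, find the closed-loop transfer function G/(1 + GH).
Closed-loop T = G/(1+GH).
Numerator: G_num * H_den = 4.
Denominator: G_den * H_den + G_num * H_num = (s^2 + 7.1*s + 11.5) + (4) = s^2 + 7.1*s + 15.5.
T(s) = (4)/(s^2 + 7.1*s + 15.5)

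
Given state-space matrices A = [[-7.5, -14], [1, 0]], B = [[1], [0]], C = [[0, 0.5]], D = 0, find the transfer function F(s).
F(s) = C(sI - A)⁻¹B + D.
Characteristic polynomial det(sI - A) = s^2 + 7.5*s + 14.
Numerator from C·adj(sI-A)·B + D·det(sI-A) = 0.5.
F(s) = (0.5)/(s^2 + 7.5*s + 14)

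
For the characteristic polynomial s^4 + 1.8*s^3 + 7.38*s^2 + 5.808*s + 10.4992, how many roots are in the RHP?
s^4 + 1.8*s^3 + 7.38*s^2 + 5.808*s + 10.4992 = (s^2 + 0.8*s + 2.72)(s^2 + s + 3.86). Poles: -0.4 + 1.6j, -0.4 - 1.6j, -0.5 + 1.9j, -0.5 - 1.9j. RHP poles (Re>0): 0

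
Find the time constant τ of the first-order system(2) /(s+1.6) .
First-order system: τ = -1/pole. Pole = -1.6. τ = -1/(-1.6) = 0.625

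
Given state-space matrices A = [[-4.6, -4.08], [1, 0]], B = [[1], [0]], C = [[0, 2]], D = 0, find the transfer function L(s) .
L(s) = C(sI - A)⁻¹B + D.
Characteristic polynomial det(sI - A) = s^2 + 4.6*s + 4.08.
Numerator from C·adj(sI-A)·B + D·det(sI-A) = 2.
L(s) = (2)/(s^2 + 4.6*s + 4.08)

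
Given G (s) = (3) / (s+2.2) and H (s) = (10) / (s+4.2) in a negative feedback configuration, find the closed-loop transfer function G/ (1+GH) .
Closed-loop T = G/(1+GH).
Numerator: G_num * H_den = 3*s + 12.6.
Denominator: G_den * H_den + G_num * H_num = (s^2 + 6.4*s + 9.24) + (30) = s^2 + 6.4*s + 39.24.
T(s) = (3*s + 12.6)/(s^2 + 6.4*s + 39.24)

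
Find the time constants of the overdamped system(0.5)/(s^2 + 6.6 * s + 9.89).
Overdamped: real poles at -4.3, -2.3. τ = -1/pole → τ₁ = 0.2326, τ₂ = 0.4348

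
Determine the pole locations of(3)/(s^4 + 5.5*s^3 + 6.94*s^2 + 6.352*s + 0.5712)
Set denominator = 0: s^4 + 5.5*s^3 + 6.94*s^2 + 6.352*s + 0.5712 = (s + 4.2)(s + 0.1)(s^2 + 1.2*s + 1.36) = 0 → Poles: -0.1, -0.6 + 1j, -0.6 - 1j, -4.2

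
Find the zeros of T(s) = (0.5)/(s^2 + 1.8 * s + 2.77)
Numerator is a nonzero constant (0.5) → Zeros: none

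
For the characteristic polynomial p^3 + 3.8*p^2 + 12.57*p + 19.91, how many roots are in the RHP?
p^3 + 3.8*p^2 + 12.57*p + 19.91 = (p + 2.2)(p^2 + 1.6*p + 9.05). Poles: -0.8 + 2.9j, -0.8 - 2.9j, -2.2. RHP poles (Re>0): 0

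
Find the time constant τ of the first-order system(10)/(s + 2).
First-order system: τ = -1/pole. Pole = -2. τ = -1/(-2) = 0.5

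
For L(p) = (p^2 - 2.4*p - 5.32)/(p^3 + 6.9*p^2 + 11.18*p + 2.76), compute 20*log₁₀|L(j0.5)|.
Substitute p = j*0.5: L(j0.5) = -0.398318 + 0.943777j.
|L(j0.5)| = sqrt(Re² + Im²) = 1.024.
20*log₁₀(1.024) = 0.21 dB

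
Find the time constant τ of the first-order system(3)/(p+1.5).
First-order system: τ = -1/pole. Pole = -1.5. τ = -1/(-1.5) = 0.6667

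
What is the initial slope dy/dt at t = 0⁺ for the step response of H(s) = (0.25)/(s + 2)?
IVT: y'(0⁺) = lim_{s→∞} s²·Y(s) = lim_{s→∞} s·H(s).
deg(num) = 0, deg(den) = 1, relative degree = 1, so s·H(s) → (leading num)/(leading den) = 0.25/1 = 0.25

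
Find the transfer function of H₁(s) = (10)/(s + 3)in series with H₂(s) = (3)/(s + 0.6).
Series: H = H₁ · H₂ = (n₁·n₂)/(d₁·d₂).
Num: n₁·n₂ = 30. Den: d₁·d₂ = s^2 + 3.6*s + 1.8.
H(s) = (30)/(s^2 + 3.6*s + 1.8)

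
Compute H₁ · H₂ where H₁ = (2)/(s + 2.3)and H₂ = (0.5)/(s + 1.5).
Series: H = H₁ · H₂ = (n₁·n₂)/(d₁·d₂).
Num: n₁·n₂ = 1. Den: d₁·d₂ = s^2 + 3.8*s + 3.45.
H(s) = (1)/(s^2 + 3.8*s + 3.45)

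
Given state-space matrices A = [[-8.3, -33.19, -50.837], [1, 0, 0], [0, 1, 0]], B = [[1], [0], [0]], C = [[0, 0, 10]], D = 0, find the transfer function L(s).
L(s) = C(sI - A)⁻¹B + D.
Characteristic polynomial det(sI - A) = s^3 + 8.3*s^2 + 33.19*s + 50.837.
Numerator from C·adj(sI-A)·B + D·det(sI-A) = 10.
L(s) = (10)/(s^3 + 8.3*s^2 + 33.19*s + 50.837)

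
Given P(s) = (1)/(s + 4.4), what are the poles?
Set denominator = 0: s + 4.4 = 0 → Poles: -4.4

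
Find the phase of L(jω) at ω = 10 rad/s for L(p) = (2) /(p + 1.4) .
Substitute p = j*10: L(j10) = 0.0274617 - 0.196155j.
∠L(j10) = atan2(Im, Re) = atan2(-0.196155, 0.0274617) = -82.03°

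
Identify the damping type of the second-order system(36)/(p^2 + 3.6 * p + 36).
Standard form: ωn²/(p²+2ζωn·p+ωn²) gives ωn=6, ζ=0.3.
Underdamped (ζ = 0.3 < 1)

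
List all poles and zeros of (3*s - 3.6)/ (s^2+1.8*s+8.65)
Set denominator = 0: s^2 + 1.8*s + 8.65 = 0 → Poles: -0.9 + 2.8j, -0.9 - 2.8j
Set numerator = 0: 3*s - 3.6 = 0 → Zeros: 1.2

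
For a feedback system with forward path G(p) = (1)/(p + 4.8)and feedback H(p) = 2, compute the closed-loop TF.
Closed-loop T = G/(1+GH).
Numerator: G_num * H_den = 1.
Denominator: G_den * H_den + G_num * H_num = (p + 4.8) + (2) = p + 6.8.
T(p) = (1)/(p + 6.8)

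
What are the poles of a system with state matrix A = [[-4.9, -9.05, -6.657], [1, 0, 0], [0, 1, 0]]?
Eigenvalues solve det(λI - A) = 0.
Characteristic polynomial: λ^3 + 4.9*λ^2 + 9.05*λ + 6.657 = 0.
Factor: (λ + 2.1)(λ^2 + 2.8*λ + 3.17) = 0.
Roots: -1.4 + 1.1j, -1.4 - 1.1j, -2.1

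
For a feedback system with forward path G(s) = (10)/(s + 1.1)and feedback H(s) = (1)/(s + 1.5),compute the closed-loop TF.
Closed-loop T = G/(1+GH).
Numerator: G_num * H_den = 10*s + 15.
Denominator: G_den * H_den + G_num * H_num = (s^2 + 2.6*s + 1.65) + (10) = s^2 + 2.6*s + 11.65.
T(s) = (10*s + 15)/(s^2 + 2.6*s + 11.65)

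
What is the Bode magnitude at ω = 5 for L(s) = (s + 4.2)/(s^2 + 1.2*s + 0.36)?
Substitute s = j*5: L(j5) = -0.114266 - 0.230747j.
|L(j5)| = sqrt(Re² + Im²) = 0.2575.
20*log₁₀(0.2575) = -11.78 dB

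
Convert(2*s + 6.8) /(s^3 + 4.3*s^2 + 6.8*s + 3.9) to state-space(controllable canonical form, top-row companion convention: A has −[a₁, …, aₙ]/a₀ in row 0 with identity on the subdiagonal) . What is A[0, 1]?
Reachable canonical form for den = s^3 + 4.3*s^2 + 6.8*s + 3.9: top row of A = -[a₁,a₂,...,aₙ]/a₀, ones on the subdiagonal, zeros elsewhere.
A = [[-4.3, -6.8, -3.9], [1, 0, 0], [0, 1, 0]].
A[0,1] = -6.8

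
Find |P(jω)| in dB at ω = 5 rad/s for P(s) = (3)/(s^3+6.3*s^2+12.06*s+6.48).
Substitute s = j*5: P(j5) = -0.0167843 + 0.00719072j.
|P(j5)| = sqrt(Re² + Im²) = 0.01826.
20*log₁₀(0.01826) = -34.77 dB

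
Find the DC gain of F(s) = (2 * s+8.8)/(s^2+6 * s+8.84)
DC gain = F(0) = num(0)/den(0) = 8.8/8.84 = 0.9955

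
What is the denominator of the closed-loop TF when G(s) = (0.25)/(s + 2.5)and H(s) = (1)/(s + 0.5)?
Characteristic poly = G_den * H_den + G_num * H_num = (s^2 + 3*s + 1.25) + (0.25) = s^2 + 3*s + 1.5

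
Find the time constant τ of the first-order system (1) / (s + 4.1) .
First-order system: τ = -1/pole. Pole = -4.1. τ = -1/(-4.1) = 0.2439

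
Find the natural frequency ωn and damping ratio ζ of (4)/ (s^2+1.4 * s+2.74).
Underdamped: complex pole -0.7 + 1.5j. ωn = |pole| = 1.655, ζ = -Re(pole)/ωn = 0.4229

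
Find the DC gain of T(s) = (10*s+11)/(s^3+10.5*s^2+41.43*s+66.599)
DC gain = T(0) = num(0)/den(0) = 11/66.599 = 0.1652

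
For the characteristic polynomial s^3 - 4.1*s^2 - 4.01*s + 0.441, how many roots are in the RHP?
s^3 - 4.1*s^2 - 4.01*s + 0.441 = (s - 0.1)(s - 4.9)(s + 0.9). Poles: -0.9, 0.1, 4.9. RHP poles (Re>0): 2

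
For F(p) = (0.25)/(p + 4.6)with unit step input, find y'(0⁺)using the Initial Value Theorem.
IVT: y'(0⁺) = lim_{p→∞} p²·Y(p) = lim_{p→∞} p·F(p).
deg(num) = 0, deg(den) = 1, relative degree = 1, so p·F(p) → (leading num)/(leading den) = 0.25/1 = 0.25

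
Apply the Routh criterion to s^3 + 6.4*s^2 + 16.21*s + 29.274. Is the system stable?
Routh array:
s^3: [1, 16.21]; s^2: [6.4, 29.274]; s^1: [11.6359]; s^0: [29.274]
First column: [1, 6.4, 11.6359, 29.274]. Sign changes = 0.
Yes, stable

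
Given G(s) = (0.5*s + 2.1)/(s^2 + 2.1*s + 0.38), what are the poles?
Set denominator = 0: s^2 + 2.1*s + 0.38 = (s + 1.9)(s + 0.2) = 0 → Poles: -0.2, -1.9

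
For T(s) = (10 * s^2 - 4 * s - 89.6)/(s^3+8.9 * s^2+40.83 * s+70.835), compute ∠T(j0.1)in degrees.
Substitute s = j*0.1: T(j0.1) = -1.26403 + 0.06728j.
∠T(j0.1) = atan2(Im, Re) = atan2(0.06728, -1.26403) = 176.95°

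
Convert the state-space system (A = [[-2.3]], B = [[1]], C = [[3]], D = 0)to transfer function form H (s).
H(s) = C(sI - A)⁻¹B + D.
Characteristic polynomial det(sI - A) = s + 2.3.
Numerator from C·adj(sI-A)·B + D·det(sI-A) = 3.
H(s) = (3)/(s + 2.3)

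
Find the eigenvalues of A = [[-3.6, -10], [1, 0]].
Eigenvalues solve det(λI - A) = 0.
Characteristic polynomial: λ^2 + 3.6*λ + 10 = 0.
Roots: -1.8 + 2.6j, -1.8 - 2.6j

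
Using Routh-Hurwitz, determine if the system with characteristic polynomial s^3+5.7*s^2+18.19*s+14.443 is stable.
Routh array:
s^3: [1, 18.19]; s^2: [5.7, 14.443]; s^1: [15.6561]; s^0: [14.443]
First column: [1, 5.7, 15.6561, 14.443]. Sign changes = 0.
Yes, stable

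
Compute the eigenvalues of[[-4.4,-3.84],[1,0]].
Eigenvalues solve det(λI - A) = 0.
Characteristic polynomial: λ^2 + 4.4*λ + 3.84 = 0.
Factor: (λ + 1.2)(λ + 3.2) = 0.
Roots: -1.2, -3.2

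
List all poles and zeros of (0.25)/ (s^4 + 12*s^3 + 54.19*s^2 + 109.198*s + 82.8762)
Set denominator = 0: s^4 + 12*s^3 + 54.19*s^2 + 109.198*s + 82.8762 = (s + 3.3)(s + 2.9)(s^2 + 5.8*s + 8.66) = 0 → Poles: -2.9, -2.9 + 0.5j, -2.9 - 0.5j, -3.3
Numerator is a nonzero constant (0.25) → Zeros: none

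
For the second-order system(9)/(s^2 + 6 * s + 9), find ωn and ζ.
Standard form: ωn²/(s²+2ζωn·s+ωn²).
const=9=ωn² → ωn=3, s coeff=6=2ζωn → ζ=1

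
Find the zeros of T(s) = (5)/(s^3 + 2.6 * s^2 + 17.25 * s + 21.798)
Numerator is a nonzero constant (5) → Zeros: none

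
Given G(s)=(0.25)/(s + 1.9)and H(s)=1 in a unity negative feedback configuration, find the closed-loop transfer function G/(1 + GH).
Closed-loop T = G/(1+GH).
Numerator: G_num * H_den = 0.25.
Denominator: G_den * H_den + G_num * H_num = (s + 1.9) + (0.25) = s + 2.15.
T(s) = (0.25)/(s + 2.15)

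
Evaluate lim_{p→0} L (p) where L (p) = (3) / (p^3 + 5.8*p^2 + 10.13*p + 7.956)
DC gain = L(0) = num(0)/den(0) = 3/7.956 = 0.3771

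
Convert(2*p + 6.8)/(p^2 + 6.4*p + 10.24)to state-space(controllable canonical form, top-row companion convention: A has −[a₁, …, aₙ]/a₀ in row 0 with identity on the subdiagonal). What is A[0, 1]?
Reachable canonical form for den = p^2 + 6.4*p + 10.24: top row of A = -[a₁,a₂,...,aₙ]/a₀, ones on the subdiagonal, zeros elsewhere.
A = [[-6.4, -10.24], [1, 0]].
A[0,1] = -10.24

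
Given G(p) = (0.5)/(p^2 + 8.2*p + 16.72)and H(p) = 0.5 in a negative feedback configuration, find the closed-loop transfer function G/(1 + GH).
Closed-loop T = G/(1+GH).
Numerator: G_num * H_den = 0.5.
Denominator: G_den * H_den + G_num * H_num = (p^2 + 8.2*p + 16.72) + (0.25) = p^2 + 8.2*p + 16.97.
T(p) = (0.5)/(p^2 + 8.2*p + 16.97)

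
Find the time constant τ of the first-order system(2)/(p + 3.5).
First-order system: τ = -1/pole. Pole = -3.5. τ = -1/(-3.5) = 0.2857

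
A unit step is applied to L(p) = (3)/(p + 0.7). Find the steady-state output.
FVT: lim_{t→∞} y(t) = lim_{p→0} p*Y(p) where Y(p) = L(p)/p.
= lim_{p→0} L(p) = L(0) = num(0)/den(0) = 3/0.7 = 4.286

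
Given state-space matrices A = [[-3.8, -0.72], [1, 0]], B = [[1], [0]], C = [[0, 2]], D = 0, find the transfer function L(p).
L(p) = C(pI - A)⁻¹B + D.
Characteristic polynomial det(pI - A) = p^2 + 3.8*p + 0.72.
Numerator from C·adj(pI-A)·B + D·det(pI-A) = 2.
L(p) = (2)/(p^2 + 3.8*p + 0.72)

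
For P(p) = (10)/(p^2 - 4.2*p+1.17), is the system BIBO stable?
Denominator: p^2 - 4.2*p + 1.17 = (p - 0.3)(p - 3.9). Poles: 0.3, 3.9. All Re(p)<0: No (unstable)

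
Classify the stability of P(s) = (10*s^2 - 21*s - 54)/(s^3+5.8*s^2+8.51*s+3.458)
Denominator: s^3 + 5.8*s^2 + 8.51*s + 3.458 = (s + 3.8)(s + 1.3)(s + 0.7). Poles: -0.7, -1.3, -3.8. Stable (all poles in LHP)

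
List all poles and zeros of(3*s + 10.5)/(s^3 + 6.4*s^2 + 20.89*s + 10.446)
Set denominator = 0: s^3 + 6.4*s^2 + 20.89*s + 10.446 = (s + 0.6)(s^2 + 5.8*s + 17.41) = 0 → Poles: -0.6, -2.9 + 3j, -2.9 - 3j
Set numerator = 0: 3*s + 10.5 = 0 → Zeros: -3.5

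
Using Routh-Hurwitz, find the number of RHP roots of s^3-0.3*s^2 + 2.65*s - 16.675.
Routh array:
s^3: [1, 2.65]; s^2: [-0.3, -16.675]; s^1: [-52.9333]; s^0: [-16.675]
First column: [1, -0.3, -52.9333, -16.675]. Sign changes = RHP roots = 1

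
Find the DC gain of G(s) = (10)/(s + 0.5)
DC gain = G(0) = num(0)/den(0) = 10/0.5 = 20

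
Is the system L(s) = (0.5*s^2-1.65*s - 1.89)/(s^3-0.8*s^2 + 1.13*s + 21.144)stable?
Denominator: s^3 - 0.8*s^2 + 1.13*s + 21.144 = (s + 2.4)(s^2 - 3.2*s + 8.81). Poles: -2.4, 1.6 + 2.5j, 1.6 - 2.5j. All Re(p)<0: No (unstable)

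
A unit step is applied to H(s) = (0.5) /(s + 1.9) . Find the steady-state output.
FVT: lim_{t→∞} y(t) = lim_{s→0} s*Y(s) where Y(s) = H(s)/s.
= lim_{s→0} H(s) = H(0) = num(0)/den(0) = 0.5/1.9 = 0.2632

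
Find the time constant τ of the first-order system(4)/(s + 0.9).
First-order system: τ = -1/pole. Pole = -0.9. τ = -1/(-0.9) = 1.111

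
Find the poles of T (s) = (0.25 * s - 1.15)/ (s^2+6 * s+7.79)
Set denominator = 0: s^2 + 6*s + 7.79 = (s + 1.9)(s + 4.1) = 0 → Poles: -1.9, -4.1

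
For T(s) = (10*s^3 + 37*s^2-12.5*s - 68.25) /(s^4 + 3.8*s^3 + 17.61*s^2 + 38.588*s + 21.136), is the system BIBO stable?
Denominator: s^4 + 3.8*s^3 + 17.61*s^2 + 38.588*s + 21.136 = (s + 2)(s + 0.8)(s^2 + s + 13.21). Poles: -0.5 + 3.6j, -0.5 - 3.6j, -0.8, -2. All Re(p)<0: Yes (stable)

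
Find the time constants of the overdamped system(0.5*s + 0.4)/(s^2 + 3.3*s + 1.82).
Overdamped: real poles at -0.7, -2.6. τ = -1/pole → τ₁ = 1.429, τ₂ = 0.3846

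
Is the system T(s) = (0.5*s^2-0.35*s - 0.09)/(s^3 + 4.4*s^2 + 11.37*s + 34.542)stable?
Denominator: s^3 + 4.4*s^2 + 11.37*s + 34.542 = (s + 3.8)(s^2 + 0.6*s + 9.09). Poles: -0.3 + 3j, -0.3 - 3j, -3.8. All Re(p)<0: Yes (stable)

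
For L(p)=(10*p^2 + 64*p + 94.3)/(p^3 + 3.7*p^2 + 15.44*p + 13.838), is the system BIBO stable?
Denominator: p^3 + 3.7*p^2 + 15.44*p + 13.838 = (p + 1.1)(p^2 + 2.6*p + 12.58). Poles: -1.1, -1.3 + 3.3j, -1.3 - 3.3j. All Re(p)<0: Yes (stable)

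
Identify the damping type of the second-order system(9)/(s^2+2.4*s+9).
Standard form: ωn²/(s²+2ζωn·s+ωn²) gives ωn=3, ζ=0.4.
Underdamped (ζ = 0.4 < 1)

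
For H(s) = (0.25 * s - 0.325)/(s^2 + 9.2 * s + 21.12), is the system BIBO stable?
Denominator: s^2 + 9.2*s + 21.12 = (s + 4.4)(s + 4.8). Poles: -4.4, -4.8. All Re(p)<0: Yes (stable)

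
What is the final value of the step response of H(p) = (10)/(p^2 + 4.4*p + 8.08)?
FVT: lim_{t→∞} y(t) = lim_{p→0} p*Y(p) where Y(p) = H(p)/p.
= lim_{p→0} H(p) = H(0) = num(0)/den(0) = 10/8.08 = 1.238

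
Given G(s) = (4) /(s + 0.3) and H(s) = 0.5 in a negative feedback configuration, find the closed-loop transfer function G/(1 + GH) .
Closed-loop T = G/(1+GH).
Numerator: G_num * H_den = 4.
Denominator: G_den * H_den + G_num * H_num = (s + 0.3) + (2) = s + 2.3.
T(s) = (4)/(s + 2.3)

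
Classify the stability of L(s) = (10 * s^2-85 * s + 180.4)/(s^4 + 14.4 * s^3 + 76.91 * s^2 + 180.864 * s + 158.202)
Denominator: s^4 + 14.4*s^3 + 76.91*s^2 + 180.864*s + 158.202 = (s + 3.4)(s + 4.7)(s + 3)(s + 3.3). Poles: -3, -3.3, -3.4, -4.7. Stable (all poles in LHP)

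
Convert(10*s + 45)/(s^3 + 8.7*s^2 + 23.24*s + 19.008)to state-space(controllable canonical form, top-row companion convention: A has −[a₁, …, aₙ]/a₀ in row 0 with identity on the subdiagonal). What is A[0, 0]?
Reachable canonical form for den = s^3 + 8.7*s^2 + 23.24*s + 19.008: top row of A = -[a₁,a₂,...,aₙ]/a₀, ones on the subdiagonal, zeros elsewhere.
A = [[-8.7, -23.24, -19.008], [1, 0, 0], [0, 1, 0]].
A[0,0] = -8.7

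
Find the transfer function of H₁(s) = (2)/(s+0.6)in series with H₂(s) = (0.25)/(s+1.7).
Series: H = H₁ · H₂ = (n₁·n₂)/(d₁·d₂).
Num: n₁·n₂ = 0.5. Den: d₁·d₂ = s^2 + 2.3*s + 1.02.
H(s) = (0.5)/(s^2 + 2.3*s + 1.02)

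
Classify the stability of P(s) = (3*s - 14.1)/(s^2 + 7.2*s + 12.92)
Denominator: s^2 + 7.2*s + 12.92 = (s + 3.8)(s + 3.4). Poles: -3.4, -3.8. Stable (all poles in LHP)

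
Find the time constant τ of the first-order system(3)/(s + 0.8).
First-order system: τ = -1/pole. Pole = -0.8. τ = -1/(-0.8) = 1.25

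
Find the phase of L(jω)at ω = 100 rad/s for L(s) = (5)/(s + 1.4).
Substitute s = j*100: L(j100) = 0.000699863 - 0.0499902j.
∠L(j100) = atan2(Im, Re) = atan2(-0.0499902, 0.000699863) = -89.20°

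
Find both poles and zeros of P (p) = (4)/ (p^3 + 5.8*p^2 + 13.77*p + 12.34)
Set denominator = 0: p^3 + 5.8*p^2 + 13.77*p + 12.34 = (p + 2)(p^2 + 3.8*p + 6.17) = 0 → Poles: -1.9 + 1.6j, -1.9 - 1.6j, -2
Numerator is a nonzero constant (4) → Zeros: none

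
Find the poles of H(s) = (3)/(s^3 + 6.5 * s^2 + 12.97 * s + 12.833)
Set denominator = 0: s^3 + 6.5*s^2 + 12.97*s + 12.833 = (s + 4.1)(s^2 + 2.4*s + 3.13) = 0 → Poles: -1.2 + 1.3j, -1.2 - 1.3j, -4.1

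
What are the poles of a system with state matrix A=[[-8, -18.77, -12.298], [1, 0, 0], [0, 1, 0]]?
Eigenvalues solve det(λI - A) = 0.
Characteristic polynomial: λ^3 + 8*λ^2 + 18.77*λ + 12.298 = 0.
Factor: (λ + 1.1)(λ + 2.6)(λ + 4.3) = 0.
Roots: -1.1, -2.6, -4.3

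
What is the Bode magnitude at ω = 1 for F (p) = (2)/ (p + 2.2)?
Substitute p = j*1: F(j1) = 0.753425 - 0.342466j.
|F(j1)| = sqrt(Re² + Im²) = 0.8276.
20*log₁₀(0.8276) = -1.64 dB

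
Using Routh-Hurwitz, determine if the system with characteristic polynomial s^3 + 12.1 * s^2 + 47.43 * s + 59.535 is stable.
Routh array:
s^3: [1, 47.43]; s^2: [12.1, 59.535]; s^1: [42.5098]; s^0: [59.535]
First column: [1, 12.1, 42.5098, 59.535]. Sign changes = 0.
Yes, stable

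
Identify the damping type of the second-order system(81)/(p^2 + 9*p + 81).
Standard form: ωn²/(p²+2ζωn·p+ωn²) gives ωn=9, ζ=0.5.
Underdamped (ζ = 0.5 < 1)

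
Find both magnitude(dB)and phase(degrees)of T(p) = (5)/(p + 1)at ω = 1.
Substitute p = j*1: T(j1) = 2.5 - 2.5j.
|T| = 20*log₁₀(sqrt(Re²+Im²)) = 10.97 dB.
∠T = atan2(Im, Re) = -45.00°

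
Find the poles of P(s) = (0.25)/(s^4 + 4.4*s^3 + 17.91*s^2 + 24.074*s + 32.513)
Set denominator = 0: s^4 + 4.4*s^3 + 17.91*s^2 + 24.074*s + 32.513 = (s^2 + 1.4*s + 3.05)(s^2 + 3*s + 10.66) = 0 → Poles: -0.7 + 1.6j, -0.7 - 1.6j, -1.5 + 2.9j, -1.5 - 2.9j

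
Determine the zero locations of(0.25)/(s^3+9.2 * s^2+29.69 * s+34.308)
Numerator is a nonzero constant (0.25) → Zeros: none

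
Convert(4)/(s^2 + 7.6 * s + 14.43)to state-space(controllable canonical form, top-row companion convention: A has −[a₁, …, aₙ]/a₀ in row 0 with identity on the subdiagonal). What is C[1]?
Reachable canonical form: C = numerator coefficients (right-aligned, zero-padded to length n).
num = 4, C = [[0, 4]].
C[1] = 4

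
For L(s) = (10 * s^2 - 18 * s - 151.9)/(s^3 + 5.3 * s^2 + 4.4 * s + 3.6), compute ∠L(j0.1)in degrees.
Substitute s = j*0.1: L(j0.1) = -42.2684 + 4.72395j.
∠L(j0.1) = atan2(Im, Re) = atan2(4.72395, -42.2684) = 173.62°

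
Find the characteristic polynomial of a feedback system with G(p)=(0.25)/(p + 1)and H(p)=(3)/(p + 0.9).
Characteristic poly = G_den * H_den + G_num * H_num = (p^2 + 1.9*p + 0.9) + (0.75) = p^2 + 1.9*p + 1.65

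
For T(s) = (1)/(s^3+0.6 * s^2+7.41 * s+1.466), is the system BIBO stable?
Denominator: s^3 + 0.6*s^2 + 7.41*s + 1.466 = (s + 0.2)(s^2 + 0.4*s + 7.33). Poles: -0.2, -0.2 + 2.7j, -0.2 - 2.7j. All Re(p)<0: Yes (stable)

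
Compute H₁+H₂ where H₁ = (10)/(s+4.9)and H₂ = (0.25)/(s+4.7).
Parallel: H = H₁ + H₂ = (n₁·d₂ + n₂·d₁)/(d₁·d₂).
n₁·d₂ = 10*s + 47. n₂·d₁ = 0.25*s + 1.225. Sum = 10.25*s + 48.225. d₁·d₂ = s^2 + 9.6*s + 23.03.
H(s) = (10.25*s + 48.225)/(s^2 + 9.6*s + 23.03)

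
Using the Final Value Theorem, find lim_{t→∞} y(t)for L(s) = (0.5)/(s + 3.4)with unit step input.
FVT: lim_{t→∞} y(t) = lim_{s→0} s*Y(s) where Y(s) = L(s)/s.
= lim_{s→0} L(s) = L(0) = num(0)/den(0) = 0.5/3.4 = 0.1471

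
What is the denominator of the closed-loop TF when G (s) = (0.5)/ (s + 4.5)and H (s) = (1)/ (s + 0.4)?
Characteristic poly = G_den * H_den + G_num * H_num = (s^2 + 4.9*s + 1.8) + (0.5) = s^2 + 4.9*s + 2.3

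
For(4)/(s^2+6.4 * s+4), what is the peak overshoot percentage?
Standard form: ωn²/(s²+2ζωn·s+ωn²) → ωn = 2, ζ = 1.6.
ζ ≥ 1, so the response is non-oscillatory: peak overshoot = 0%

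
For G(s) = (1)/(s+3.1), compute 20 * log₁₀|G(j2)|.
Substitute s = j*2: G(j2) = 0.227774 - 0.146951j.
|G(j2)| = sqrt(Re² + Im²) = 0.2711.
20*log₁₀(0.2711) = -11.34 dB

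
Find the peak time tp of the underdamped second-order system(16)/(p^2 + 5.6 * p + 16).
Standard form: ωn²/(p²+2ζωn·p+ωn²) → ωn = 4, ζ = 0.7.
ωd = ωn·√(1-ζ²) = 4·√(1-0.7²) = 2.857.
tp = π/ωd = π/2.857 = 1.1 s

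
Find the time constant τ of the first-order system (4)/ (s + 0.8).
First-order system: τ = -1/pole. Pole = -0.8. τ = -1/(-0.8) = 1.25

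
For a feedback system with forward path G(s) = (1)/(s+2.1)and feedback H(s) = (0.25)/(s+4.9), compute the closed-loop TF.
Closed-loop T = G/(1+GH).
Numerator: G_num * H_den = s + 4.9.
Denominator: G_den * H_den + G_num * H_num = (s^2 + 7*s + 10.29) + (0.25) = s^2 + 7*s + 10.54.
T(s) = (s + 4.9)/(s^2 + 7*s + 10.54)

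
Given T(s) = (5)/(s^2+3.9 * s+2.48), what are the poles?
Set denominator = 0: s^2 + 3.9*s + 2.48 = (s + 0.8)(s + 3.1) = 0 → Poles: -0.8, -3.1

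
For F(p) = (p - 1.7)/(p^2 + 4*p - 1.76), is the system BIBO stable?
Denominator: p^2 + 4*p - 1.76 = (p - 0.4)(p + 4.4). Poles: -4.4, 0.4. All Re(p)<0: No (unstable)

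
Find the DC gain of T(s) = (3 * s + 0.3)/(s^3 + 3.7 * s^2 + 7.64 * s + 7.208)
DC gain = T(0) = num(0)/den(0) = 0.3/7.208 = 0.04162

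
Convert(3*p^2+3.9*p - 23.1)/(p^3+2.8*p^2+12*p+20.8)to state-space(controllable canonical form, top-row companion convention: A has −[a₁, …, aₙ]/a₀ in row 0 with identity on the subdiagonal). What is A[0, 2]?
Reachable canonical form for den = p^3 + 2.8*p^2 + 12*p + 20.8: top row of A = -[a₁,a₂,...,aₙ]/a₀, ones on the subdiagonal, zeros elsewhere.
A = [[-2.8, -12, -20.8], [1, 0, 0], [0, 1, 0]].
A[0,2] = -20.8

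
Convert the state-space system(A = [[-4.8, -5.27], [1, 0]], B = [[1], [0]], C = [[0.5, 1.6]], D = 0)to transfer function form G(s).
G(s) = C(sI - A)⁻¹B + D.
Characteristic polynomial det(sI - A) = s^2 + 4.8*s + 5.27.
Numerator from C·adj(sI-A)·B + D·det(sI-A) = 0.5*s + 1.6.
G(s) = (0.5*s + 1.6)/(s^2 + 4.8*s + 5.27)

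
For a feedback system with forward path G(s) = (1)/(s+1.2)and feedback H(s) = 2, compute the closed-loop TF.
Closed-loop T = G/(1+GH).
Numerator: G_num * H_den = 1.
Denominator: G_den * H_den + G_num * H_num = (s + 1.2) + (2) = s + 3.2.
T(s) = (1)/(s + 3.2)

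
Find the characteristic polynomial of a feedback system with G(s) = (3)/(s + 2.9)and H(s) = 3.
Characteristic poly = G_den * H_den + G_num * H_num = (s + 2.9) + (9) = s + 11.9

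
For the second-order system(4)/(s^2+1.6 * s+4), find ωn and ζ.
Standard form: ωn²/(s²+2ζωn·s+ωn²).
const=4=ωn² → ωn=2, s coeff=1.6=2ζωn → ζ=0.4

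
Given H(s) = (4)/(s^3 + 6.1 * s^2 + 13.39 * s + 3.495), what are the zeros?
Numerator is a nonzero constant (4) → Zeros: none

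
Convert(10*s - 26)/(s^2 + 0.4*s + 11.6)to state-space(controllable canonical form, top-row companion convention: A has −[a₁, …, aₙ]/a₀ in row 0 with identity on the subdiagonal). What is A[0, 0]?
Reachable canonical form for den = s^2 + 0.4*s + 11.6: top row of A = -[a₁,a₂,...,aₙ]/a₀, ones on the subdiagonal, zeros elsewhere.
A = [[-0.4, -11.6], [1, 0]].
A[0,0] = -0.4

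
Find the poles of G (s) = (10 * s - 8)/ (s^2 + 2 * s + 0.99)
Set denominator = 0: s^2 + 2*s + 0.99 = (s + 1.1)(s + 0.9) = 0 → Poles: -0.9, -1.1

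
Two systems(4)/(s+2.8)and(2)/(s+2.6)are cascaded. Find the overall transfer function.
Series: H = H₁ · H₂ = (n₁·n₂)/(d₁·d₂).
Num: n₁·n₂ = 8. Den: d₁·d₂ = s^2 + 5.4*s + 7.28.
H(s) = (8)/(s^2 + 5.4*s + 7.28)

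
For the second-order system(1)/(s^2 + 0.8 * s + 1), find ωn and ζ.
Standard form: ωn²/(s²+2ζωn·s+ωn²).
const=1=ωn² → ωn=1, s coeff=0.8=2ζωn → ζ=0.4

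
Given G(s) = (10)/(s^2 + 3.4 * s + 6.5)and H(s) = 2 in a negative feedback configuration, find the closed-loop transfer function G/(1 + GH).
Closed-loop T = G/(1+GH).
Numerator: G_num * H_den = 10.
Denominator: G_den * H_den + G_num * H_num = (s^2 + 3.4*s + 6.5) + (20) = s^2 + 3.4*s + 26.5.
T(s) = (10)/(s^2 + 3.4*s + 26.5)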